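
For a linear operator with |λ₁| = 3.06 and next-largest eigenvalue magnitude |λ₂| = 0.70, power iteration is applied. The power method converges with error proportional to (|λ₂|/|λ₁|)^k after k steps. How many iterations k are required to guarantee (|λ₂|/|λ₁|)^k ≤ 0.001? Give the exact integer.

|λ₂/λ₁| = 0.70/3.06 = 0.22876
Need k ≥ ln(0.001) / ln(0.22876) = -6.9078 / -1.4751 ≈ 4.683
Smallest integer k satisfying the bound: 5

5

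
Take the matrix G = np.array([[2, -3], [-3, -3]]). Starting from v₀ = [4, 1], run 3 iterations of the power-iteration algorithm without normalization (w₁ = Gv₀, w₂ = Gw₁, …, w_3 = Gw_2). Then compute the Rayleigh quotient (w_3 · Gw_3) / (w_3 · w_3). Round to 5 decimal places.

w1 = Gv₀ = (2·4 + (-3)·1; (-3)·4 + (-3)·1) = (5, -15)
w2 = Gw1 = (2·5 + (-3)·(-15); (-3)·5 + (-3)·(-15)) = (55, 30)
w3 = Gw2 = (20, -255)
Gw3 = (805, 705)
w3·Gw3 = 20·805 + (-255)·705 = -163675; w3·w3 = 20·20 + (-255)·(-255) = 65425
λ ≈ -163675/65425 = -2.50172

-2.50172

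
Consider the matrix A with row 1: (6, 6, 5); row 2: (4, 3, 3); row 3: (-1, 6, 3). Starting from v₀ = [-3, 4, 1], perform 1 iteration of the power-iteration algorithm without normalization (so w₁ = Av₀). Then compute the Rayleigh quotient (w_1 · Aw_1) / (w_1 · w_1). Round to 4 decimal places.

λ ≈ 5.7408

w1 = Av₀ = (11, 3, 30)
Aw1 = (234, 143, 97)
w1·Aw1 = 11·234 + 3·143 + 30·97 = 5913; w1·w1 = 11·11 + 3·3 + 30·30 = 1030
λ ≈ 5913/1030 = 5.7408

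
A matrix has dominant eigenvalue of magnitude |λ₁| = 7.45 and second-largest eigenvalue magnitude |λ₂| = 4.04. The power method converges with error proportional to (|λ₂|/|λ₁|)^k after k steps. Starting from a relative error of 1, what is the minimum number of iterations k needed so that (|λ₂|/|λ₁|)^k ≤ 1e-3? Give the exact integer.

12

|λ₂/λ₁| = 4.04/7.45 = 0.54228
Need k ≥ ln(1e-3) / ln(0.54228) = -6.9078 / -0.6120 ≈ 11.288
Smallest integer k satisfying the bound: 12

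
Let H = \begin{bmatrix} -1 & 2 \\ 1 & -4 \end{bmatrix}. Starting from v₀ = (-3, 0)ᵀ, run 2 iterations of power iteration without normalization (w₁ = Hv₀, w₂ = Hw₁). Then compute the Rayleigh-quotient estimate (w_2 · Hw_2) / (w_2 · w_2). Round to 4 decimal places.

w1 = Hv₀ = ((-1)·(-3) + 2·0; 1·(-3) + (-4)·0) = (3, -3)
w2 = Hw1 = ((-1)·3 + 2·(-3); 1·3 + (-4)·(-3)) = (-9, 15)
Hw2 = (39, -69)
w2·Hw2 = (-9)·39 + 15·(-69) = -1386; w2·w2 = (-9)·(-9) + 15·15 = 306
λ ≈ -1386/306 = -4.5294

-4.5294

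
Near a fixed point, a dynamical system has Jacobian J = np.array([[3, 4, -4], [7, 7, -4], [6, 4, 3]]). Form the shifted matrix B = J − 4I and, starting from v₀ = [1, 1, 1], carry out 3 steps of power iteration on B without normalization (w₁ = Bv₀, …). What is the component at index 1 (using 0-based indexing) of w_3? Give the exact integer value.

B = J − 4I has rows (-1, 4, -4); (7, 3, -4); (6, 4, -1)
w1 = Bv₀ = ((-1)·1 + 4·1 + (-4)·1; 7·1 + 3·1 + (-4)·1; 6·1 + 4·1 + (-1)·1) = (-1, 6, 9)
w2 = Bw1 = ((-1)·(-1) + 4·6 + (-4)·9; 7·(-1) + 3·6 + (-4)·9; 6·(-1) + 4·6 + (-1)·9) = (-11, -25, 9)
w3 = Bw2 = (-125, -188, -175)
Requested component of w3: -188

-188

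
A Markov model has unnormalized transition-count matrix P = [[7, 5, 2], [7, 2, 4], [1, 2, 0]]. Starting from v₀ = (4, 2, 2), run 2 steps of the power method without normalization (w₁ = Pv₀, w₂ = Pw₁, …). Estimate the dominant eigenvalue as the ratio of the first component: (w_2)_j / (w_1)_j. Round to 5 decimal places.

λ ≈ 12.14286

w1 = Pv₀ = (42, 40, 8)
w2 = Pw1 = (510, 406, 122)
Ratio at component: 510 / 42 = 12.14286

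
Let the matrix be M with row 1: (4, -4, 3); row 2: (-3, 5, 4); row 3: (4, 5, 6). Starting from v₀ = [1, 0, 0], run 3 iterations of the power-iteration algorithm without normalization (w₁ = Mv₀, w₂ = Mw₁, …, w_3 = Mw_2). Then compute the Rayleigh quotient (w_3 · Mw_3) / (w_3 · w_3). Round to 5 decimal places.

w1 = Mv₀ = (4·1 + (-4)·0 + 3·0; (-3)·1 + 5·0 + 4·0; 4·1 + 5·0 + 6·0) = (4, -3, 4)
w2 = Mw1 = (4·4 + (-4)·(-3) + 3·4; (-3)·4 + 5·(-3) + 4·4; 4·4 + 5·(-3) + 6·4) = (40, -11, 25)
w3 = Mw2 = (279, -75, 255)
Mw3 = (2181, -192, 2271)
w3·Mw3 = 279·2181 + (-75)·(-192) + 255·2271 = 1202004; w3·w3 = 279·279 + (-75)·(-75) + 255·255 = 148491
λ ≈ 1202004/148491 = 8.09479

8.09479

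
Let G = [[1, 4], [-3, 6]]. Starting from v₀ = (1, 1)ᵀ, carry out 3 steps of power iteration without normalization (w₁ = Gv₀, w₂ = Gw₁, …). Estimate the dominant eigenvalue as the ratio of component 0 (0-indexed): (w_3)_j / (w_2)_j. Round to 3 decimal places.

w1 = Gv₀ = (1·1 + 4·1; (-3)·1 + 6·1) = (5, 3)
w2 = Gw1 = (1·5 + 4·3; (-3)·5 + 6·3) = (17, 3)
w3 = Gw2 = (29, -33)
Ratio at component: 29 / 17 = 1.706

λ ≈ 1.706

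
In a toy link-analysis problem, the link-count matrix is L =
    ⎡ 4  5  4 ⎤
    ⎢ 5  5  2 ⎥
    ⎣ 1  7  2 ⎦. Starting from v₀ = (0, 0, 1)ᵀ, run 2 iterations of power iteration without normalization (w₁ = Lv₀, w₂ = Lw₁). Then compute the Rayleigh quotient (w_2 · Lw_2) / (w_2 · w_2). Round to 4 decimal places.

w1 = Lv₀ = (4·0 + 5·0 + 4·1; 5·0 + 5·0 + 2·1; 1·0 + 7·0 + 2·1) = (4, 2, 2)
w2 = Lw1 = (4·4 + 5·2 + 4·2; 5·4 + 5·2 + 2·2; 1·4 + 7·2 + 2·2) = (34, 34, 22)
Lw2 = (394, 384, 316)
w2·Lw2 = 34·394 + 34·384 + 22·316 = 33404; w2·w2 = 34·34 + 34·34 + 22·22 = 2796
λ ≈ 33404/2796 = 11.9471

λ ≈ 11.9471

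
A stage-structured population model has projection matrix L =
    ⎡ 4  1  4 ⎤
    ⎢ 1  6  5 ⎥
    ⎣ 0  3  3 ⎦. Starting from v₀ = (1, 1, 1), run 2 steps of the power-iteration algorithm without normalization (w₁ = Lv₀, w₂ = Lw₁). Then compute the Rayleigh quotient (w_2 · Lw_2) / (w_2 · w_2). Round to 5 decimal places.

8.95637

w1 = Lv₀ = (9, 12, 6)
w2 = Lw1 = (72, 111, 54)
Lw2 = (615, 1008, 495)
w2·Lw2 = 72·615 + 111·1008 + 54·495 = 182898; w2·w2 = 72·72 + 111·111 + 54·54 = 20421
λ ≈ 182898/20421 = 8.95637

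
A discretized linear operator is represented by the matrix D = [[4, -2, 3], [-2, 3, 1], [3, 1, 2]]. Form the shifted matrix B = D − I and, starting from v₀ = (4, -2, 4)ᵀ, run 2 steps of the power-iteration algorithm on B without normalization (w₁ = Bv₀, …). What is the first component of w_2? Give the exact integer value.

B = D − I has rows (3, -2, 3); (-2, 2, 1); (3, 1, 1)
w1 = Bv₀ = (3·4 + (-2)·(-2) + 3·4; (-2)·4 + 2·(-2) + 1·4; 3·4 + 1·(-2) + 1·4) = (28, -8, 14)
w2 = Bw1 = (3·28 + (-2)·(-8) + 3·14; (-2)·28 + 2·(-8) + 1·14; 3·28 + 1·(-8) + 1·14) = (142, -58, 90)
Requested component of w2: 142

142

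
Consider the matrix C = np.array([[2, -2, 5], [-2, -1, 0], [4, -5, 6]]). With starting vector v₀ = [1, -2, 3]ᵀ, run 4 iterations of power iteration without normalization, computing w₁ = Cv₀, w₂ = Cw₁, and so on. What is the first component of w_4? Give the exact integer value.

w1 = Cv₀ = (21, 0, 32)
w2 = Cw1 = (202, -42, 276)
w3 = Cw2 = (1868, -362, 2674)
w4 = Cw3 = (17830, -3374, 25326)
The requested component of w4 is 17830.

17830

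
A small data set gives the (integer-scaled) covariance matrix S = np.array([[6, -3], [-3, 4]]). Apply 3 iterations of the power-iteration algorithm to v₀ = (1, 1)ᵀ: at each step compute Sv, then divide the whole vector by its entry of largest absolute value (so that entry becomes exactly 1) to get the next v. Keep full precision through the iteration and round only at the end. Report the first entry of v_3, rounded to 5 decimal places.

Sv0 = (3.000000, 1.000000); divide by 3.000000 → v1 = (1.000000, 0.333333)
Sv1 = (5.000000, -1.666667); divide by 5.000000 → v2 = (1.000000, -0.333333)
Sv2 = (7.000000, -4.333333); divide by 7.000000 → v3 = (1.000000, -0.619048)
Requested entry of v3: 105/105 = 1.00000

1.00000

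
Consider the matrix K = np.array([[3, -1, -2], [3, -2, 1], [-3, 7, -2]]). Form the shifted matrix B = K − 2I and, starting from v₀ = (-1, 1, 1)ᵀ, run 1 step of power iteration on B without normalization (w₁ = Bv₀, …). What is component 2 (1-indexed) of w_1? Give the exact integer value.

-6

B = K − 2I has rows (1, -1, -2); (3, -4, 1); (-3, 7, -4)
w1 = Bv₀ = (1·(-1) + (-1)·1 + (-2)·1; 3·(-1) + (-4)·1 + 1·1; (-3)·(-1) + 7·1 + (-4)·1) = (-4, -6, 6)
Requested component of w1: -6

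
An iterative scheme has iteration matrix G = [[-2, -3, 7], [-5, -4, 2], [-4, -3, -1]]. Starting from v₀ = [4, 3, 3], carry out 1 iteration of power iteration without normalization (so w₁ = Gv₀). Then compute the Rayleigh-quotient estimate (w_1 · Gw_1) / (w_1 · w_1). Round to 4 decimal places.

-2.5420

w1 = Gv₀ = (4, -26, -28)
Gw1 = (-126, 28, 90)
w1·Gw1 = 4·(-126) + (-26)·28 + (-28)·90 = -3752; w1·w1 = 4·4 + (-26)·(-26) + (-28)·(-28) = 1476
λ ≈ -3752/1476 = -2.5420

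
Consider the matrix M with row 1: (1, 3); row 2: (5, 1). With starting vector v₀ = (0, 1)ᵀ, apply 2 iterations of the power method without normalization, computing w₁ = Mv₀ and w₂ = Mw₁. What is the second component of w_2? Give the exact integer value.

16

w1 = Mv₀ = (1·0 + 3·1; 5·0 + 1·1) = (3, 1)
w2 = Mw1 = (1·3 + 3·1; 5·3 + 1·1) = (6, 16)
The requested component of w2 is 16.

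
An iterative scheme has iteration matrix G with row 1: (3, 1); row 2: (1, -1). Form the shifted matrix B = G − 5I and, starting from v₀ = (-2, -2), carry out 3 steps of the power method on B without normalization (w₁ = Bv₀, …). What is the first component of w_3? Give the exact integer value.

-70

B = G − 5I has rows (-2, 1); (1, -6)
w1 = Bv₀ = ((-2)·(-2) + 1·(-2); 1·(-2) + (-6)·(-2)) = (2, 10)
w2 = Bw1 = ((-2)·2 + 1·10; 1·2 + (-6)·10) = (6, -58)
w3 = Bw2 = (-70, 354)
Requested component of w3: -70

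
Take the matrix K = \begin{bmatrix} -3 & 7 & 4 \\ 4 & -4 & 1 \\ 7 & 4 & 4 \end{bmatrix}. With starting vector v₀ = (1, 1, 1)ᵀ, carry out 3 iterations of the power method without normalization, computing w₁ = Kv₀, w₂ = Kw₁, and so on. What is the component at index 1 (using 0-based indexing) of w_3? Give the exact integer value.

w1 = Kv₀ = ((-3)·1 + 7·1 + 4·1; 4·1 + (-4)·1 + 1·1; 7·1 + 4·1 + 4·1) = (8, 1, 15)
w2 = Kw1 = ((-3)·8 + 7·1 + 4·15; 4·8 + (-4)·1 + 1·15; 7·8 + 4·1 + 4·15) = (43, 43, 120)
w3 = Kw2 = (652, 120, 953)
The requested component of w3 is 120.

120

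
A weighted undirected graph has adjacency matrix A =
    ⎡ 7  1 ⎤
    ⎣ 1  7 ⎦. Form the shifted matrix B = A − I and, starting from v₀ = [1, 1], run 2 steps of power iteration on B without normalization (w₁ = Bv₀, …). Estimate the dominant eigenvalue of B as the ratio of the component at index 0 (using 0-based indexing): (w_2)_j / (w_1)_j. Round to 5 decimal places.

μ ≈ 7.00000

B = A − I has rows (6, 1); (1, 6)
w1 = Bv₀ = (7, 7)
w2 = Bw1 = (49, 49)
Ratio: 49/7 = 7.00000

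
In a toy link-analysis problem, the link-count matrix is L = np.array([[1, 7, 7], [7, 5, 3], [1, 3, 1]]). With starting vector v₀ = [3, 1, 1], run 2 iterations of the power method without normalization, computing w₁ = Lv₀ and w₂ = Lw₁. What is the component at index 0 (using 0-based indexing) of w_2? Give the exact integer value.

269

w1 = Lv₀ = (1·3 + 7·1 + 7·1; 7·3 + 5·1 + 3·1; 1·3 + 3·1 + 1·1) = (17, 29, 7)
w2 = Lw1 = (1·17 + 7·29 + 7·7; 7·17 + 5·29 + 3·7; 1·17 + 3·29 + 1·7) = (269, 285, 111)
The requested component of w2 is 269.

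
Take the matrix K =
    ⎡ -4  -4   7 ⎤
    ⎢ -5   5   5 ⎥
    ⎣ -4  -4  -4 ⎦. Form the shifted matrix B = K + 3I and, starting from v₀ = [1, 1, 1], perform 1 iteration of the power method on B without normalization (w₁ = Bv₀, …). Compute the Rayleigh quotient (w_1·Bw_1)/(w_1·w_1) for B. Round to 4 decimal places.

B = K + 3I has rows (-1, -4, 7); (-5, 8, 5); (-4, -4, -1)
w1 = Bv₀ = (2, 8, -9)
Bw1 = (-97, 9, -31)
w1·Bw1 = 157; w1·w1 = 149; μ ≈ 157/149 = 1.0537

1.0537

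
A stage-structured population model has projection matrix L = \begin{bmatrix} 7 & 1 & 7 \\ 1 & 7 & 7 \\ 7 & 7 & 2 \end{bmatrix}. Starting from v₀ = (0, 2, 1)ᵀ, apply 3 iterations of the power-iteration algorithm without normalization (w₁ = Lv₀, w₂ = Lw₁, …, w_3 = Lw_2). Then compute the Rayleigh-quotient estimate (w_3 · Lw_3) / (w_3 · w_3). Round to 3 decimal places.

λ ≈ 15.322

w1 = Lv₀ = (7·0 + 1·2 + 7·1; 1·0 + 7·2 + 7·1; 7·0 + 7·2 + 2·1) = (9, 21, 16)
w2 = Lw1 = (7·9 + 1·21 + 7·16; 1·9 + 7·21 + 7·16; 7·9 + 7·21 + 2·16) = (196, 268, 242)
w3 = Lw2 = (3334, 3766, 3732)
Lw3 = (53228, 55820, 57164)
w3·Lw3 = 3334·53228 + 3766·55820 + 3732·57164 = 601016320; w3·w3 = 3334·3334 + 3766·3766 + 3732·3732 = 39226136
λ ≈ 601016320/39226136 = 15.322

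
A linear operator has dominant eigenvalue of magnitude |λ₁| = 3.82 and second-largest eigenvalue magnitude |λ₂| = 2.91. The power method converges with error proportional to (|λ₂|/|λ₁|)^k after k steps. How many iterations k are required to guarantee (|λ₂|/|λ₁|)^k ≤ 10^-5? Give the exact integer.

43

|λ₂/λ₁| = 2.91/3.82 = 0.76178
Need k ≥ ln(10^-5) / ln(0.76178) = -11.5129 / -0.2721 ≈ 42.312
Smallest integer k satisfying the bound: 43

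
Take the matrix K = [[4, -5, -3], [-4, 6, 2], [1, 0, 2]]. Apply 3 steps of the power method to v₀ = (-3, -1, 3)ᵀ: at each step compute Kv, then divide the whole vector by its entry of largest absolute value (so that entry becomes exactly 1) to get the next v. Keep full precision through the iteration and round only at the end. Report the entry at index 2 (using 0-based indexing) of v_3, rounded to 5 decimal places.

-0.11217

Kv0 = (-16.000000, 12.000000, 3.000000); divide by -16.000000 → v1 = (1.000000, -0.750000, -0.187500)
Kv1 = (8.312500, -8.875000, 0.625000); divide by -8.875000 → v2 = (-0.936620, 1.000000, -0.070423)
Kv2 = (-8.535211, 9.605634, -1.077465); divide by 9.605634 → v3 = (-0.888563, 1.000000, -0.112170)
Requested entry of v3: -153/1364 = -0.11217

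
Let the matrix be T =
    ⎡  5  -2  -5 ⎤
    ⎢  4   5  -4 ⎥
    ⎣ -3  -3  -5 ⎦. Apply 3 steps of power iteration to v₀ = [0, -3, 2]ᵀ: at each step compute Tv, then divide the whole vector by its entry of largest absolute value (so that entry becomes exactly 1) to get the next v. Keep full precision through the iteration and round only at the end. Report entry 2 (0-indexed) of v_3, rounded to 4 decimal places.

0.1661

Tv0 = (-4.00000, -23.00000, -1.00000); divide by -23.00000 → v1 = (0.17391, 1.00000, 0.04348)
Tv1 = (-1.34783, 5.52174, -3.73913); divide by 5.52174 → v2 = (-0.24409, 1.00000, -0.67717)
Tv2 = (0.16535, 6.73228, 1.11811); divide by 6.73228 → v3 = (0.02456, 1.00000, 0.16608)
Requested entry of v3: -142/-855 = 0.1661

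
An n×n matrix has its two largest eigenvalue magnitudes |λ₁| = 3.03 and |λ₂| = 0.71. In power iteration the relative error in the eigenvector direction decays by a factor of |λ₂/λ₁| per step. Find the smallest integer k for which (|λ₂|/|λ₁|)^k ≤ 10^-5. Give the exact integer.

|λ₂/λ₁| = 0.71/3.03 = 0.23432
Need k ≥ ln(10^-5) / ln(0.23432) = -11.5129 / -1.4511 ≈ 7.934
Smallest integer k satisfying the bound: 8

8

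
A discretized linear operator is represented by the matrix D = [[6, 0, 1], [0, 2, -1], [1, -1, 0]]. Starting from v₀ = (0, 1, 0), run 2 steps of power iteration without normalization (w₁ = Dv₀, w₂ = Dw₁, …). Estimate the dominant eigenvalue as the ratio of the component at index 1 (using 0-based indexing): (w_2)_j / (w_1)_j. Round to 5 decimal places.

w1 = Dv₀ = (6·0 + 0·1 + 1·0; 0·0 + 2·1 + (-1)·0; 1·0 + (-1)·1 + 0·0) = (0, 2, -1)
w2 = Dw1 = (6·0 + 0·2 + 1·(-1); 0·0 + 2·2 + (-1)·(-1); 1·0 + (-1)·2 + 0·(-1)) = (-1, 5, -2)
Ratio at component: 5 / 2 = 2.50000

λ ≈ 2.50000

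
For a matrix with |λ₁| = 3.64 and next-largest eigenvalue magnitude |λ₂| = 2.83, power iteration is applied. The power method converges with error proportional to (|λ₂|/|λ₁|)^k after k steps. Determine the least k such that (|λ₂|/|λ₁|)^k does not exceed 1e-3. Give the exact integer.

|λ₂/λ₁| = 2.83/3.64 = 0.77747
Need k ≥ ln(1e-3) / ln(0.77747) = -6.9078 / -0.2517 ≈ 27.444
Smallest integer k satisfying the bound: 28

28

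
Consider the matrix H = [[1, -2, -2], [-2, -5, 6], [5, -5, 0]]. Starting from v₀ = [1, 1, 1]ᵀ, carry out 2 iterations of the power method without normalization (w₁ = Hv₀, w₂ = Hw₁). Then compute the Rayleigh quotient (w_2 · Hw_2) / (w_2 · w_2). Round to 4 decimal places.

w1 = Hv₀ = (1·1 + (-2)·1 + (-2)·1; (-2)·1 + (-5)·1 + 6·1; 5·1 + (-5)·1 + 0·1) = (-3, -1, 0)
w2 = Hw1 = (1·(-3) + (-2)·(-1) + (-2)·0; (-2)·(-3) + (-5)·(-1) + 6·0; 5·(-3) + (-5)·(-1) + 0·0) = (-1, 11, -10)
Hw2 = (-3, -113, -60)
w2·Hw2 = (-1)·(-3) + 11·(-113) + (-10)·(-60) = -640; w2·w2 = (-1)·(-1) + 11·11 + (-10)·(-10) = 222
λ ≈ -640/222 = -2.8829

λ ≈ -2.8829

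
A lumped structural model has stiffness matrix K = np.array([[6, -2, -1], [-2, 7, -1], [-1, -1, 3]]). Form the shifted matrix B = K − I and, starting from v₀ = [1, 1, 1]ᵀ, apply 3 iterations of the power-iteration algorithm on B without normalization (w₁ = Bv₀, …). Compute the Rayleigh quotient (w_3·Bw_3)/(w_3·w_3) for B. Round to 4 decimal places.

B = K − I has rows (5, -2, -1); (-2, 6, -1); (-1, -1, 2)
w1 = Bv₀ = (2, 3, 0)
w2 = Bw1 = (4, 14, -5)
w3 = Bw2 = (-3, 81, -28)
Bw3 = (-149, 520, -134)
w3·Bw3 = 46319; w3·w3 = 7354; μ ≈ 46319/7354 = 6.2985

μ ≈ 6.2985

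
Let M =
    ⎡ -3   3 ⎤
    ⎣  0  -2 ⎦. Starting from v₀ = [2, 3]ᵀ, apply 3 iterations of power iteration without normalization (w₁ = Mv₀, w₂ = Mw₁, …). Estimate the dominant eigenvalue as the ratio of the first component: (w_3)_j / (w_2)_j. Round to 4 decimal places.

w1 = Mv₀ = (3, -6)
w2 = Mw1 = (-27, 12)
w3 = Mw2 = (117, -24)
Ratio at component: 117 / -27 = -4.3333

λ ≈ -4.3333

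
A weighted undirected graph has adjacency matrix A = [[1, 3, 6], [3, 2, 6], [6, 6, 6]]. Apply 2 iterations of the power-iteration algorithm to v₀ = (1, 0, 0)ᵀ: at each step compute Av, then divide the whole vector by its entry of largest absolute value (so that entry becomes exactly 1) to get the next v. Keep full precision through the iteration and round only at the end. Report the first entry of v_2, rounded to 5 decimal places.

0.76667

Av0 = (1.000000, 3.000000, 6.000000); divide by 6.000000 → v1 = (0.166667, 0.500000, 1.000000)
Av1 = (7.666667, 7.500000, 10.000000); divide by 10.000000 → v2 = (0.766667, 0.750000, 1.000000)
Requested entry of v2: 46/60 = 0.76667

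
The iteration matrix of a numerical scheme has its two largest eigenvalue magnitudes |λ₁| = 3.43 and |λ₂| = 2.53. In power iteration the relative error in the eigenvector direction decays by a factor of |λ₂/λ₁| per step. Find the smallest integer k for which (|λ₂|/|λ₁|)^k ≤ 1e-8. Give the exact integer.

|λ₂/λ₁| = 2.53/3.43 = 0.73761
Need k ≥ ln(1e-8) / ln(0.73761) = -18.4207 / -0.3043 ≈ 60.526
Smallest integer k satisfying the bound: 61

61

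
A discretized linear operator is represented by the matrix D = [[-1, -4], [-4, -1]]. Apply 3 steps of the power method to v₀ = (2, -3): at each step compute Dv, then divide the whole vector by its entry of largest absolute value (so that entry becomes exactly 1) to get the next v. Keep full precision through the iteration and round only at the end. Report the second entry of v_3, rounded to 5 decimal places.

Dv0 = (10.000000, -5.000000); divide by 10.000000 → v1 = (1.000000, -0.500000)
Dv1 = (1.000000, -3.500000); divide by -3.500000 → v2 = (-0.285714, 1.000000)
Dv2 = (-3.714286, 0.142857); divide by -3.714286 → v3 = (1.000000, -0.038462)
Requested entry of v3: -5/130 = -0.03846

-0.03846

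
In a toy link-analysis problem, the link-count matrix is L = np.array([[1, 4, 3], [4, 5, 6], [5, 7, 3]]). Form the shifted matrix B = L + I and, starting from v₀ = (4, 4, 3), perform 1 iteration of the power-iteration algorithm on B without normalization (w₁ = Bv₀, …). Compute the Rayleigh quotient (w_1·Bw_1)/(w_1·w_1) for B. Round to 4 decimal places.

μ ≈ 14.0512

B = L + I has rows (2, 4, 3); (4, 6, 6); (5, 7, 4)
w1 = Bv₀ = (33, 58, 60)
Bw1 = (478, 840, 811)
w1·Bw1 = 113154; w1·w1 = 8053; μ ≈ 113154/8053 = 14.0512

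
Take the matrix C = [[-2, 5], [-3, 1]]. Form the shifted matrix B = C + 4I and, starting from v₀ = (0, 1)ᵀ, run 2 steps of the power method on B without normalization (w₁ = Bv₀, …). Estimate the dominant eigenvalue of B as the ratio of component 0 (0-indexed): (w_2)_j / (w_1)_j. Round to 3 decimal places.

μ ≈ 7.000

B = C + 4I has rows (2, 5); (-3, 5)
w1 = Bv₀ = (2·0 + 5·1; (-3)·0 + 5·1) = (5, 5)
w2 = Bw1 = (2·5 + 5·5; (-3)·5 + 5·5) = (35, 10)
Ratio: 35/5 = 7.000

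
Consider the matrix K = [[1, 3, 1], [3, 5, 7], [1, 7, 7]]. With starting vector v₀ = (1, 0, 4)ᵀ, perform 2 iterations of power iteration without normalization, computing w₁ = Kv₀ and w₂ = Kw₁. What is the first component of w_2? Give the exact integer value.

127

w1 = Kv₀ = (1·1 + 3·0 + 1·4; 3·1 + 5·0 + 7·4; 1·1 + 7·0 + 7·4) = (5, 31, 29)
w2 = Kw1 = (1·5 + 3·31 + 1·29; 3·5 + 5·31 + 7·29; 1·5 + 7·31 + 7·29) = (127, 373, 425)
The requested component of w2 is 127.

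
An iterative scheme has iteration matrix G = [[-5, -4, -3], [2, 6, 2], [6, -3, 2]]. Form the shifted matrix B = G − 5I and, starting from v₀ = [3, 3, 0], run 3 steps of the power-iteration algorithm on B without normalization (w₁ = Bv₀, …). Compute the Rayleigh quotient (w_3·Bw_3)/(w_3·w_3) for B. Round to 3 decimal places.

B = G − 5I has rows (-10, -4, -3); (2, 1, 2); (6, -3, -3)
w1 = Bv₀ = ((-10)·3 + (-4)·3 + (-3)·0; 2·3 + 1·3 + 2·0; 6·3 + (-3)·3 + (-3)·0) = (-42, 9, 9)
w2 = Bw1 = ((-10)·(-42) + (-4)·9 + (-3)·9; 2·(-42) + 1·9 + 2·9; 6·(-42) + (-3)·9 + (-3)·9) = (357, -57, -306)
w3 = Bw2 = (-2424, 45, 3231)
Bw3 = (14367, 1659, -24372)
w3·Bw3 = -113496885; w3·w3 = 16317162; μ ≈ -113496885/16317162 = -6.956

-6.956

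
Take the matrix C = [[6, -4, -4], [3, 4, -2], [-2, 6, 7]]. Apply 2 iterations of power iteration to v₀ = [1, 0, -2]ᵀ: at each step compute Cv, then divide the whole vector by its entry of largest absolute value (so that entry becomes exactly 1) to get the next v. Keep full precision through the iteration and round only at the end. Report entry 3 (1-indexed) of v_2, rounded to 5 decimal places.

Cv0 = (14.000000, 7.000000, -16.000000); divide by -16.000000 → v1 = (-0.875000, -0.437500, 1.000000)
Cv1 = (-7.500000, -6.375000, 6.125000); divide by -7.500000 → v2 = (1.000000, 0.850000, -0.816667)
Requested entry of v2: -98/120 = -0.81667

-0.81667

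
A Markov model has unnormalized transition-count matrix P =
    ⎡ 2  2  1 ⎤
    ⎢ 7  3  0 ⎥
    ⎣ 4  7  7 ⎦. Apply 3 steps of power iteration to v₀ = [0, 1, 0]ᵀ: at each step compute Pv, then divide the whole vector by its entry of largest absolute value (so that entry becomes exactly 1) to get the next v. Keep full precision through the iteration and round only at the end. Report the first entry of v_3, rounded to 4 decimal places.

0.2039

Pv0 = (2.00000, 3.00000, 7.00000); divide by 7.00000 → v1 = (0.28571, 0.42857, 1.00000)
Pv1 = (2.42857, 3.28571, 11.14286); divide by 11.14286 → v2 = (0.21795, 0.29487, 1.00000)
Pv2 = (2.02564, 2.41026, 9.93590); divide by 9.93590 → v3 = (0.20387, 0.24258, 1.00000)
Requested entry of v3: 158/775 = 0.2039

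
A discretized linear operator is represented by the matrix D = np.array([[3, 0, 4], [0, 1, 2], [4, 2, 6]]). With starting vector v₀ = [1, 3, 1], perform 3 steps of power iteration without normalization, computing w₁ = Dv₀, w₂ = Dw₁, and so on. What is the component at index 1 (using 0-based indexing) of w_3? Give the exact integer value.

w1 = Dv₀ = (3·1 + 0·3 + 4·1; 0·1 + 1·3 + 2·1; 4·1 + 2·3 + 6·1) = (7, 5, 16)
w2 = Dw1 = (3·7 + 0·5 + 4·16; 0·7 + 1·5 + 2·16; 4·7 + 2·5 + 6·16) = (85, 37, 134)
w3 = Dw2 = (791, 305, 1218)
The requested component of w3 is 305.

305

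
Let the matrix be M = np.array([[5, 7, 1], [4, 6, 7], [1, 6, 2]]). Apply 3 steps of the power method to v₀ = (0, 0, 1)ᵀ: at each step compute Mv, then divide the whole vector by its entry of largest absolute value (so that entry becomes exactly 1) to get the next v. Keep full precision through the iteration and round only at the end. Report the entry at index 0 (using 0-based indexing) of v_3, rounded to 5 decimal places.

Mv0 = (1.000000, 7.000000, 2.000000); divide by 7.000000 → v1 = (0.142857, 1.000000, 0.285714)
Mv1 = (8.000000, 8.571429, 6.714286); divide by 8.571429 → v2 = (0.933333, 1.000000, 0.783333)
Mv2 = (12.450000, 15.216667, 8.500000); divide by 15.216667 → v3 = (0.818182, 1.000000, 0.558598)
Requested entry of v3: 747/913 = 0.81818

0.81818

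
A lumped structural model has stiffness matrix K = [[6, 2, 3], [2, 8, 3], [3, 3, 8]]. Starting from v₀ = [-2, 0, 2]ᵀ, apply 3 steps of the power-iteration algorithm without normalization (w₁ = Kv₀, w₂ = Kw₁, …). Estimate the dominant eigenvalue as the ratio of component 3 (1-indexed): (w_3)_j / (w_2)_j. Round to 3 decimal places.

9.412

w1 = Kv₀ = (-6, 2, 10)
w2 = Kw1 = (-2, 34, 68)
w3 = Kw2 = (260, 472, 640)
Ratio at component: 640 / 68 = 9.412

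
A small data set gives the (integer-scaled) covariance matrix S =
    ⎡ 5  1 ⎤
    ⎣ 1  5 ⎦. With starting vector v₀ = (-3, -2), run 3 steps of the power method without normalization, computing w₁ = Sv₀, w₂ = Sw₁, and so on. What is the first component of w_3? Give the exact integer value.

-572

w1 = Sv₀ = (-17, -13)
w2 = Sw1 = (-98, -82)
w3 = Sw2 = (-572, -508)
The requested component of w3 is -572.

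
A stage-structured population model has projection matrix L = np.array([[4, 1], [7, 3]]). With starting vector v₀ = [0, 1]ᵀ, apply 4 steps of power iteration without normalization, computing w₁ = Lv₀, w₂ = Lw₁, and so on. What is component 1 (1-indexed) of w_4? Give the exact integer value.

w1 = Lv₀ = (4·0 + 1·1; 7·0 + 3·1) = (1, 3)
w2 = Lw1 = (4·1 + 1·3; 7·1 + 3·3) = (7, 16)
w3 = Lw2 = (44, 97)
w4 = Lw3 = (273, 599)
The requested component of w4 is 273.

273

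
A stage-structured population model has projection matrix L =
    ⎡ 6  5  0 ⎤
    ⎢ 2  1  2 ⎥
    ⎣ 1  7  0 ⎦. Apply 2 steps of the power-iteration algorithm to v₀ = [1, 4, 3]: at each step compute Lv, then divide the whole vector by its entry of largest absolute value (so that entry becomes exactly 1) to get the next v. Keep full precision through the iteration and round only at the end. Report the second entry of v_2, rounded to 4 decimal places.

0.5648

Lv0 = (26.00000, 12.00000, 29.00000); divide by 29.00000 → v1 = (0.89655, 0.41379, 1.00000)
Lv1 = (7.44828, 4.20690, 3.79310); divide by 7.44828 → v2 = (1.00000, 0.56481, 0.50926)
Requested entry of v2: 122/216 = 0.5648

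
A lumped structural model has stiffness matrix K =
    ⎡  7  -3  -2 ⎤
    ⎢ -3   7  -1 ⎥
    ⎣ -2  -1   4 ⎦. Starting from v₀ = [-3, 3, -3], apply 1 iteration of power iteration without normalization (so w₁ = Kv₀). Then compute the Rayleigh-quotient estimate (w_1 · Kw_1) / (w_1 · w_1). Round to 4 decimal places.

w1 = Kv₀ = (-24, 33, -9)
Kw1 = (-249, 312, -21)
w1·Kw1 = (-24)·(-249) + 33·312 + (-9)·(-21) = 16461; w1·w1 = (-24)·(-24) + 33·33 + (-9)·(-9) = 1746
λ ≈ 16461/1746 = 9.4278

9.4278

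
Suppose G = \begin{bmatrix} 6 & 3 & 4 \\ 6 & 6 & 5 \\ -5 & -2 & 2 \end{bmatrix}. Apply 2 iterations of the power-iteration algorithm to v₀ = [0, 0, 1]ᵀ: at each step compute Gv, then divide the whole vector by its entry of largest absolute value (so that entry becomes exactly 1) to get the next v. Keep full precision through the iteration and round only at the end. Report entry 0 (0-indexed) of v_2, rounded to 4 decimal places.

Gv0 = (4.00000, 5.00000, 2.00000); divide by 5.00000 → v1 = (0.80000, 1.00000, 0.40000)
Gv1 = (9.40000, 12.80000, -5.20000); divide by 12.80000 → v2 = (0.73438, 1.00000, -0.40625)
Requested entry of v2: 47/64 = 0.7344

0.7344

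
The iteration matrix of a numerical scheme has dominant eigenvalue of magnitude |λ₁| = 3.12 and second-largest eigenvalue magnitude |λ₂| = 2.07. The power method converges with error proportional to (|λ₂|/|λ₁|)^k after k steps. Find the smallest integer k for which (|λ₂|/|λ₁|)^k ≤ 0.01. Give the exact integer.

12

|λ₂/λ₁| = 2.07/3.12 = 0.66346
Need k ≥ ln(0.01) / ln(0.66346) = -4.6052 / -0.4103 ≈ 11.224
Smallest integer k satisfying the bound: 12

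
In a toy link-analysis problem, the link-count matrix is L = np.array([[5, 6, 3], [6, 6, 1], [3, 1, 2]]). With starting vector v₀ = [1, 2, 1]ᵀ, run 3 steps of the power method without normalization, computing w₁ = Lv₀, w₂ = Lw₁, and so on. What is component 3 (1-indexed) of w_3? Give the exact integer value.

w1 = Lv₀ = (5·1 + 6·2 + 3·1; 6·1 + 6·2 + 1·1; 3·1 + 1·2 + 2·1) = (20, 19, 7)
w2 = Lw1 = (5·20 + 6·19 + 3·7; 6·20 + 6·19 + 1·7; 3·20 + 1·19 + 2·7) = (235, 241, 93)
w3 = Lw2 = (2900, 2949, 1132)
The requested component of w3 is 1132.

1132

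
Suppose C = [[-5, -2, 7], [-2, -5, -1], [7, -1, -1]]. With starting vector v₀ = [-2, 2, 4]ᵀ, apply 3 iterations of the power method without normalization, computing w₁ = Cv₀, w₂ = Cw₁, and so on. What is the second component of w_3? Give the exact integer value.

w1 = Cv₀ = (34, -10, -20)
w2 = Cw1 = (-290, 2, 268)
w3 = Cw2 = (3322, 302, -2300)
The requested component of w3 is 302.

302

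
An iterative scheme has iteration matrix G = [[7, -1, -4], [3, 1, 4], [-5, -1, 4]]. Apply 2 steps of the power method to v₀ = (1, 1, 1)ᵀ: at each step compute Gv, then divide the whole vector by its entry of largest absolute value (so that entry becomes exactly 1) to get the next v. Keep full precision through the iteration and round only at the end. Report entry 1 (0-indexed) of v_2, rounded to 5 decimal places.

Gv0 = (2.000000, 8.000000, -2.000000); divide by 8.000000 → v1 = (0.250000, 1.000000, -0.250000)
Gv1 = (1.750000, 0.750000, -3.250000); divide by -3.250000 → v2 = (-0.538462, -0.230769, 1.000000)
Requested entry of v2: 6/-26 = -0.23077

-0.23077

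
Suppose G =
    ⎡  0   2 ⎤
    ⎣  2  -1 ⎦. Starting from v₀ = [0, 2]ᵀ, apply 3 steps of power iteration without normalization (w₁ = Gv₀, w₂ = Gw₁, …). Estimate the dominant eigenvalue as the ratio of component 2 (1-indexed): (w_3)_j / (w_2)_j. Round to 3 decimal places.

w1 = Gv₀ = (0·0 + 2·2; 2·0 + (-1)·2) = (4, -2)
w2 = Gw1 = (0·4 + 2·(-2); 2·4 + (-1)·(-2)) = (-4, 10)
w3 = Gw2 = (20, -18)
Ratio at component: -18 / 10 = -1.800

λ ≈ -1.800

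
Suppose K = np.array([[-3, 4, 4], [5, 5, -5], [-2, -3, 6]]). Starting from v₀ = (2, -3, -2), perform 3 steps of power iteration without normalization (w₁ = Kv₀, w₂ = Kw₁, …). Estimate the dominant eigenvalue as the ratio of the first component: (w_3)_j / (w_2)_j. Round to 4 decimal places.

-7.2857

w1 = Kv₀ = ((-3)·2 + 4·(-3) + 4·(-2); 5·2 + 5·(-3) + (-5)·(-2); (-2)·2 + (-3)·(-3) + 6·(-2)) = (-26, 5, -7)
w2 = Kw1 = ((-3)·(-26) + 4·5 + 4·(-7); 5·(-26) + 5·5 + (-5)·(-7); (-2)·(-26) + (-3)·5 + 6·(-7)) = (70, -70, -5)
w3 = Kw2 = (-510, 25, 40)
Ratio at component: -510 / 70 = -7.2857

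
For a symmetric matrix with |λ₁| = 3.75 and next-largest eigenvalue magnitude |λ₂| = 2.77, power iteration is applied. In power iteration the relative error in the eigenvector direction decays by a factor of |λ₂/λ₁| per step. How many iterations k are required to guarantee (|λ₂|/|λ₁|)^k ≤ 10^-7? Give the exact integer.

54

|λ₂/λ₁| = 2.77/3.75 = 0.73867
Need k ≥ ln(10^-7) / ln(0.73867) = -16.1181 / -0.3029 ≈ 53.211
Smallest integer k satisfying the bound: 54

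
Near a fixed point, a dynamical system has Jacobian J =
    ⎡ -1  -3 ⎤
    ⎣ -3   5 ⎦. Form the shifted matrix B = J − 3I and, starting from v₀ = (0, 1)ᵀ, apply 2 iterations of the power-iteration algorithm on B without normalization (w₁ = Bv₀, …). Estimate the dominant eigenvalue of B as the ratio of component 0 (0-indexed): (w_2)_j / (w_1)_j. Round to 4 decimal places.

-2.0000

B = J − 3I has rows (-4, -3); (-3, 2)
w1 = Bv₀ = (-3, 2)
w2 = Bw1 = (6, 13)
Ratio: 6/-3 = -2.0000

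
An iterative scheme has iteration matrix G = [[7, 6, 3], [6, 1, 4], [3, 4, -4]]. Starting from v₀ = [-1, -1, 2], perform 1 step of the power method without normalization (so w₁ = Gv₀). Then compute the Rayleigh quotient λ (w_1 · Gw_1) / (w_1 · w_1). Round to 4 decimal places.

w1 = Gv₀ = (7·(-1) + 6·(-1) + 3·2; 6·(-1) + 1·(-1) + 4·2; 3·(-1) + 4·(-1) + (-4)·2) = (-7, 1, -15)
Gw1 = (-88, -101, 43)
w1·Gw1 = (-7)·(-88) + 1·(-101) + (-15)·43 = -130; w1·w1 = (-7)·(-7) + 1·1 + (-15)·(-15) = 275
λ ≈ -130/275 = -0.4727

-0.4727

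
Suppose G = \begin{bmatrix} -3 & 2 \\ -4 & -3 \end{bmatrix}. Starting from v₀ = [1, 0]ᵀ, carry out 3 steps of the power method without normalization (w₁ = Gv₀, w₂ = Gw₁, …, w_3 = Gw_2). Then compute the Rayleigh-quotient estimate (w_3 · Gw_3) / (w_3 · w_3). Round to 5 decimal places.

λ ≈ -2.12319

w1 = Gv₀ = ((-3)·1 + 2·0; (-4)·1 + (-3)·0) = (-3, -4)
w2 = Gw1 = ((-3)·(-3) + 2·(-4); (-4)·(-3) + (-3)·(-4)) = (1, 24)
w3 = Gw2 = (45, -76)
Gw3 = (-287, 48)
w3·Gw3 = 45·(-287) + (-76)·48 = -16563; w3·w3 = 45·45 + (-76)·(-76) = 7801
λ ≈ -16563/7801 = -2.12319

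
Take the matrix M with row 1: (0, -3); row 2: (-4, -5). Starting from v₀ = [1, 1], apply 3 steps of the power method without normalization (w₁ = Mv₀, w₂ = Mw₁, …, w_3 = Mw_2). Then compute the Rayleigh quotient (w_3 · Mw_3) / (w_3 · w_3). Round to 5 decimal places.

-6.76502

w1 = Mv₀ = (0·1 + (-3)·1; (-4)·1 + (-5)·1) = (-3, -9)
w2 = Mw1 = (0·(-3) + (-3)·(-9); (-4)·(-3) + (-5)·(-9)) = (27, 57)
w3 = Mw2 = (-171, -393)
Mw3 = (1179, 2649)
w3·Mw3 = (-171)·1179 + (-393)·2649 = -1242666; w3·w3 = (-171)·(-171) + (-393)·(-393) = 183690
λ ≈ -1242666/183690 = -6.76502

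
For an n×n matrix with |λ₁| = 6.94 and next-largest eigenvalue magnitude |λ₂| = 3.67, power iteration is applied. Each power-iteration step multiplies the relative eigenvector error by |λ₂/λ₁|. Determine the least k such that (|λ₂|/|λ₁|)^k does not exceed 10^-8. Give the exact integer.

29

|λ₂/λ₁| = 3.67/6.94 = 0.52882
Need k ≥ ln(10^-8) / ln(0.52882) = -18.4207 / -0.6371 ≈ 28.913
Smallest integer k satisfying the bound: 29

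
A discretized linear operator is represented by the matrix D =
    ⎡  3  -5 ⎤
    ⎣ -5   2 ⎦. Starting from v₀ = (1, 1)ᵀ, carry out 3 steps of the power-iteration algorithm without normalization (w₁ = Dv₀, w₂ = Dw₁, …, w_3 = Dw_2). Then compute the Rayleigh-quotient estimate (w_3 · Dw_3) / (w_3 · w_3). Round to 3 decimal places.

w1 = Dv₀ = (-2, -3)
w2 = Dw1 = (9, 4)
w3 = Dw2 = (7, -37)
Dw3 = (206, -109)
w3·Dw3 = 7·206 + (-37)·(-109) = 5475; w3·w3 = 7·7 + (-37)·(-37) = 1418
λ ≈ 5475/1418 = 3.861

3.861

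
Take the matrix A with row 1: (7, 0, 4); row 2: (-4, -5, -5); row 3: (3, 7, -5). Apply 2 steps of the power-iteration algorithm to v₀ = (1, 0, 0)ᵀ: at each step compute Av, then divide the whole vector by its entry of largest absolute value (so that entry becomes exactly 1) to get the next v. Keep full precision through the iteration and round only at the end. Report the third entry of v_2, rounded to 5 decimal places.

Av0 = (7.000000, -4.000000, 3.000000); divide by 7.000000 → v1 = (1.000000, -0.571429, 0.428571)
Av1 = (8.714286, -3.285714, -3.142857); divide by 8.714286 → v2 = (1.000000, -0.377049, -0.360656)
Requested entry of v2: -22/61 = -0.36066

-0.36066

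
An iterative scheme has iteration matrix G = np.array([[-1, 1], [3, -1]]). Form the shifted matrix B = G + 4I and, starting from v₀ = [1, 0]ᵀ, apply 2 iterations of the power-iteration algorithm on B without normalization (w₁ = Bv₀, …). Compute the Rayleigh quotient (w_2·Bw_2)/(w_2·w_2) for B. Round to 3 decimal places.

B = G + 4I has rows (3, 1); (3, 3)
w1 = Bv₀ = (3, 3)
w2 = Bw1 = (12, 18)
Bw2 = (54, 90)
w2·Bw2 = 2268; w2·w2 = 468; μ ≈ 2268/468 = 4.846

μ ≈ 4.846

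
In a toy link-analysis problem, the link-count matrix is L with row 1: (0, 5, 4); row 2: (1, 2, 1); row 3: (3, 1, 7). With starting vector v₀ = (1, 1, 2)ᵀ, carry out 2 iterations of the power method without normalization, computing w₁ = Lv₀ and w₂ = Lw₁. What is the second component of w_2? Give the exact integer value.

41

w1 = Lv₀ = (0·1 + 5·1 + 4·2; 1·1 + 2·1 + 1·2; 3·1 + 1·1 + 7·2) = (13, 5, 18)
w2 = Lw1 = (0·13 + 5·5 + 4·18; 1·13 + 2·5 + 1·18; 3·13 + 1·5 + 7·18) = (97, 41, 170)
The requested component of w2 is 41.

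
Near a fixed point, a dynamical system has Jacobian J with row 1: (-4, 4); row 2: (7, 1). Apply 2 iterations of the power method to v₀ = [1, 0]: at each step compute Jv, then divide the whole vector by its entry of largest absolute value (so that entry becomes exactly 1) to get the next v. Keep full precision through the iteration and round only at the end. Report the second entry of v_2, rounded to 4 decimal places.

Jv0 = (-4.00000, 7.00000); divide by 7.00000 → v1 = (-0.57143, 1.00000)
Jv1 = (6.28571, -3.00000); divide by 6.28571 → v2 = (1.00000, -0.47727)
Requested entry of v2: -21/44 = -0.4773

-0.4773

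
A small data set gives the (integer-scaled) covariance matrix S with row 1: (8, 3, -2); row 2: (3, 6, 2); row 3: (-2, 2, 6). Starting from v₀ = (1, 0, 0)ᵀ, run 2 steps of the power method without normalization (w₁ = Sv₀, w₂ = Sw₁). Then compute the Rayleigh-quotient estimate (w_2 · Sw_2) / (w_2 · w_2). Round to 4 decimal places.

10.1805

w1 = Sv₀ = (8·1 + 3·0 + (-2)·0; 3·1 + 6·0 + 2·0; (-2)·1 + 2·0 + 6·0) = (8, 3, -2)
w2 = Sw1 = (8·8 + 3·3 + (-2)·(-2); 3·8 + 6·3 + 2·(-2); (-2)·8 + 2·3 + 6·(-2)) = (77, 38, -22)
Sw2 = (774, 415, -210)
w2·Sw2 = 77·774 + 38·415 + (-22)·(-210) = 79988; w2·w2 = 77·77 + 38·38 + (-22)·(-22) = 7857
λ ≈ 79988/7857 = 10.1805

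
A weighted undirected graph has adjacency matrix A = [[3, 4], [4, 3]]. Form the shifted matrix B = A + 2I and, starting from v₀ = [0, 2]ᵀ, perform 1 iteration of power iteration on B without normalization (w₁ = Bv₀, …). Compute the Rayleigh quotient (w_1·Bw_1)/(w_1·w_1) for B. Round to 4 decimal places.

μ ≈ 8.9024

B = A + 2I has rows (5, 4); (4, 5)
w1 = Bv₀ = (5·0 + 4·2; 4·0 + 5·2) = (8, 10)
Bw1 = (80, 82)
w1·Bw1 = 1460; w1·w1 = 164; μ ≈ 1460/164 = 8.9024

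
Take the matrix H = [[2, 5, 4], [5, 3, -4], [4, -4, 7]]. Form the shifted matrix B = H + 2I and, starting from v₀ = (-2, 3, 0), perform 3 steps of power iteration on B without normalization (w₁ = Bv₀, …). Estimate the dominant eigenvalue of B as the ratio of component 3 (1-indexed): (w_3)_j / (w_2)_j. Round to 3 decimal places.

B = H + 2I has rows (4, 5, 4); (5, 5, -4); (4, -4, 9)
w1 = Bv₀ = (7, 5, -20)
w2 = Bw1 = (-27, 140, -172)
w3 = Bw2 = (-96, 1253, -2216)
Ratio: -2216/-172 = 12.884

12.884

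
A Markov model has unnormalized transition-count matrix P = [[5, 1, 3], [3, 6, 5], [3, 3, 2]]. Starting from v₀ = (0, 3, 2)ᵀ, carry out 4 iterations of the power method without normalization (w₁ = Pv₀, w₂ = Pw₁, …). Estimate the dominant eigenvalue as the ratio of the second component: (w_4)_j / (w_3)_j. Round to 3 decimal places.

w1 = Pv₀ = (5·0 + 1·3 + 3·2; 3·0 + 6·3 + 5·2; 3·0 + 3·3 + 2·2) = (9, 28, 13)
w2 = Pw1 = (5·9 + 1·28 + 3·13; 3·9 + 6·28 + 5·13; 3·9 + 3·28 + 2·13) = (112, 260, 137)
w3 = Pw2 = (1231, 2581, 1390)
w4 = Pw3 = (12906, 26129, 14216)
Ratio at component: 26129 / 2581 = 10.124

10.124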